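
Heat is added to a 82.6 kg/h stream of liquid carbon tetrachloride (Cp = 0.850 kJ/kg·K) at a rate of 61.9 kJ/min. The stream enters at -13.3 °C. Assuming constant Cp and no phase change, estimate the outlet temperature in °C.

Q = 61.9 kJ/min = 3714 kJ/h
ΔT = Q/(ṁ·Cp) = 3714/(82.6×0.850) = 52.898 K
T_out = -13.3 + 52.898 = 39.598 °C

T_out = 39.6 °C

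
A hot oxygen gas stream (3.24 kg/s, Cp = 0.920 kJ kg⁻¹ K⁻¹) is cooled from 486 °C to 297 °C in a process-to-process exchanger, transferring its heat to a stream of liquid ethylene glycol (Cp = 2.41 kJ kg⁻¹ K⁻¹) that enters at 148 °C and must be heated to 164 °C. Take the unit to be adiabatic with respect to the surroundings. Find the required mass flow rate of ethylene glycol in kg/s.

ṁ_c = 14.6 kg/s

Heat released by hot stream: Q = 3.24 × 0.920 × (486 − 297) = 563.37 kJ/s
Energy balance on cold side (adiabatic exchanger): Q = ṁ_c·Cp_c·(T_c,out − T_c,in)
ṁ_c = 563.37 / [2.41 × (164 − 148)] = 14.61 kg/s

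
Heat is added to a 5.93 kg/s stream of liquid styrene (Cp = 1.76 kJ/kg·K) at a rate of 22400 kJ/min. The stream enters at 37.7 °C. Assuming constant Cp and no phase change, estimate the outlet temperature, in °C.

Q = 22400 kJ/min = 373.33 kJ/s
ΔT = Q/(ṁ·Cp) = 373.33/(5.93×1.76) = 35.771 K
T_out = 37.7 + 35.771 = 73.471 °C

T_out = 73.5 °C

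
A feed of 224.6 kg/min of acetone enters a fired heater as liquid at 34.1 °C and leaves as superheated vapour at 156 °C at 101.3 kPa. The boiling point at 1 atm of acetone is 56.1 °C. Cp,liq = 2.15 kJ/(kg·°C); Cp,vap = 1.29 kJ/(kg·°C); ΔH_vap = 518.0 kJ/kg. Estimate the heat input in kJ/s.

Q = 2600 kJ/s

liquid 34.1→56.1 °C: 47.3 kJ/kg
vaporisation at 56.1 °C: 518 kJ/kg
vapour 56.1→156 °C: 128.87 kJ/kg
Δh = 47.3 + 518 + 128.87 = 694.17 kJ/kg
Q = ṁ·Δh = 224.6 kg/min × 694.17 kJ/kg = 155910 kJ/min
|Q| = 2598.5 kW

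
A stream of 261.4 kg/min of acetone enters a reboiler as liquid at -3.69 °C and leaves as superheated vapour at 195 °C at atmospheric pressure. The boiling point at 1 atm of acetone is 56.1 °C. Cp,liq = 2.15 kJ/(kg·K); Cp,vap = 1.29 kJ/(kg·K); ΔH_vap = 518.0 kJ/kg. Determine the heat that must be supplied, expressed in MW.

Q = 3.60 MW

liquid -3.69→56.1 °C: 128.55 kJ/kg
vaporisation at 56.1 °C: 518 kJ/kg
vapour 56.1→195 °C: 179.18 kJ/kg
Δh = 128.55 + 518 + 179.18 = 825.73 kJ/kg
Q = ṁ·Δh = 261.4 kg/min × 825.73 kJ/kg = 215850 kJ/min
|Q| = 3597.4 kW = 3.5974 MW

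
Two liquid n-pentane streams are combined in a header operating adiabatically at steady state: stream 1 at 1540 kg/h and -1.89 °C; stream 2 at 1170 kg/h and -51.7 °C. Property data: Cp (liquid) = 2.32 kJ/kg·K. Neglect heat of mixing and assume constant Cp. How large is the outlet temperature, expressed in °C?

T_out = -23.4 °C

Adiabatic, steady state ⇒ Σ ṁᵢCp,ᵢ(T_out − Tᵢ) = 0
Σ ṁᵢCp,ᵢTᵢ = 1540×2.32×-1.89 + 1170×2.32×-51.7 = -147090
Σ ṁᵢCp,ᵢ = 1540×2.32 + 1170×2.32 = 6287.2
T_out = -147090 / 6287.2 = -23.395 °C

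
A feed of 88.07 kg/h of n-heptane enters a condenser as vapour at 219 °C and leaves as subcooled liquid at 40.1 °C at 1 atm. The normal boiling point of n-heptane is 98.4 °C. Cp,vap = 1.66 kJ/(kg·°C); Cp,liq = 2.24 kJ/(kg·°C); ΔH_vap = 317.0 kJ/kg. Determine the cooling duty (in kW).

Q_c = 15.8 kW

vapour 219→98.4 °C: -200.2 kJ/kg
condensation at 98.4 °C: -317 kJ/kg
liquid 98.4→40.1 °C: -130.59 kJ/kg
Δh = -200.2 + -317 + -130.59 = -647.79 kJ/kg
Q = ṁ·Δh = 88.07 kg/h × -647.79 kJ/kg = -57051 kJ/h
|Q| = 15.847 kW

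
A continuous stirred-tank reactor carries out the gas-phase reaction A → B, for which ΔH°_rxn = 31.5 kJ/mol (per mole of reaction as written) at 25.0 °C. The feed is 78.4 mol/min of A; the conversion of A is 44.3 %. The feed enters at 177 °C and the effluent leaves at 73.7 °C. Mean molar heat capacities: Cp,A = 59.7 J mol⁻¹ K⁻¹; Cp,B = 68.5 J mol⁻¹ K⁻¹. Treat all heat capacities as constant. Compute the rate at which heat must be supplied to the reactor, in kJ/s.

Q_in = 10.4 kJ/s

Extent of reaction ξ = 0.443 × 78.4 = 34.731 mol/min
Reaction term: ξ·ΔH°_rxn = 34.731 × 31.5 = 1094 kJ/min
Sensible, feed 177→25 °C: -711.43 kJ/min
Outlet flows (mol/min): A 43.669, B 34.731
Sensible, products 25→73.7 °C: 242.82 kJ/min
Q = ΔH = 625.42 kJ/min = 10.424 kW
Heat supplied = 10.424 kJ/s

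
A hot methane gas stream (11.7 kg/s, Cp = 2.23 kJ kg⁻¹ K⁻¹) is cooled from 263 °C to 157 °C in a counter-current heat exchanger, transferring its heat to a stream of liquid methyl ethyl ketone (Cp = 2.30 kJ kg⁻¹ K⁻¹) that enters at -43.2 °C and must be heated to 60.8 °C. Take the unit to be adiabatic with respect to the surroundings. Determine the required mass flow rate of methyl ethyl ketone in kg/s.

ṁ_c = 11.6 kg/s

Heat released by hot stream: Q = 11.7 × 2.23 × (263 − 157) = 2765.6 kJ/s
Energy balance on cold side (adiabatic exchanger): Q = ṁ_c·Cp_c·(T_c,out − T_c,in)
ṁ_c = 2765.6 / [2.30 × (60.8 − -43.2)] = 11.562 kg/s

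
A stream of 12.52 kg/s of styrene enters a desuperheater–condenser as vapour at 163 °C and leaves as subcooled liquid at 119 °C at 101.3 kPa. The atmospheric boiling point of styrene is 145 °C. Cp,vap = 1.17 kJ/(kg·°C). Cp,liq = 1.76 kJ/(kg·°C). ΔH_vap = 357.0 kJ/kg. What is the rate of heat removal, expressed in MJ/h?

Q_c = 19100 MJ/h

vapour 163→145 °C: -21.06 kJ/kg
condensation at 145 °C: -357 kJ/kg
liquid 145→119 °C: -45.76 kJ/kg
Δh = -21.06 + -357 + -45.76 = -423.82 kJ/kg
Q = ṁ·Δh = 12.52 kg/s × -423.82 kJ/kg = -5306.2 kJ/s
|Q| = 5306.2 kW = 19102 MJ/h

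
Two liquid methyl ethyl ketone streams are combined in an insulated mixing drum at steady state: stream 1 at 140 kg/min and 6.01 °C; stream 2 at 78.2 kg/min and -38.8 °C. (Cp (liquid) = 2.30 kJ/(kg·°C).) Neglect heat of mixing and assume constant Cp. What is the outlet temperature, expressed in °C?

T_out = -10.0 °C

Adiabatic, steady state ⇒ Σ ṁᵢCp,ᵢ(T_out − Tᵢ) = 0
Σ ṁᵢCp,ᵢTᵢ = 140×2.30×6.01 + 78.2×2.30×-38.8 = -5043.3
Σ ṁᵢCp,ᵢ = 140×2.30 + 78.2×2.30 = 501.86
T_out = -5043.3 / 501.86 = -10.049 °C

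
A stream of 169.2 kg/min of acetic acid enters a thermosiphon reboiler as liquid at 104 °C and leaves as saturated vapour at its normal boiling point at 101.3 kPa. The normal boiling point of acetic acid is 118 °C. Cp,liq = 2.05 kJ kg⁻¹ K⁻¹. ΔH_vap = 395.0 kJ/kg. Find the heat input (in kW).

liquid 104→118 °C: 28.7 kJ/kg
vaporisation at 118 °C: 395 kJ/kg
Δh = 28.7 + 395 = 423.7 kJ/kg
Q = ṁ·Δh = 169.2 kg/min × 423.7 kJ/kg = 71690 kJ/min
|Q| = 1194.8 kW

Q = 1190 kW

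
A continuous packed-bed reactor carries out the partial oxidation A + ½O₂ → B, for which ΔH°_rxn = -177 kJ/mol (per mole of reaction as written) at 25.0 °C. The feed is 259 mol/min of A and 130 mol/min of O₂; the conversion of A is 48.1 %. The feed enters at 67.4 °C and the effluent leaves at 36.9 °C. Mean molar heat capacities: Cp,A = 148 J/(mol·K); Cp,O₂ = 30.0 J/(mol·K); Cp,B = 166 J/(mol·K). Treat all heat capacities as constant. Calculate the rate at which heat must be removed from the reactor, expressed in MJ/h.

Q_out = 1400 MJ/h

Extent of reaction ξ = 0.481 × 259 = 124.58 mol/min
Reaction term: ξ·ΔH°_rxn = 124.58 × -177 = -22050 kJ/min
Sensible, feed 67.4→25 °C: -1790.6 kJ/min
Outlet flows (mol/min): A 134.42, O₂ 67.71, B 124.58
Sensible, products 25→36.9 °C: 507.01 kJ/min
Q = ΔH = -23334 kJ/min = -388.9 kW
Heat removed = 1400 MJ/h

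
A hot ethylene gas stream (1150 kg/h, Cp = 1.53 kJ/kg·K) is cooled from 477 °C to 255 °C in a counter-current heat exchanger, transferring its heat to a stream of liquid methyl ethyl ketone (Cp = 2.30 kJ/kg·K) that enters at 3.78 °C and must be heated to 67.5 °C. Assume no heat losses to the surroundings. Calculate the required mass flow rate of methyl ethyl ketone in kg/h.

ṁ_c = 2670 kg/h

Heat released by hot stream: Q = 1150 × 1.53 × (477 − 255) = 390610 kJ/h
Energy balance on cold side (adiabatic exchanger): Q = ṁ_c·Cp_c·(T_c,out − T_c,in)
ṁ_c = 390610 / [2.30 × (67.5 − 3.78)] = 2665.3 kg/h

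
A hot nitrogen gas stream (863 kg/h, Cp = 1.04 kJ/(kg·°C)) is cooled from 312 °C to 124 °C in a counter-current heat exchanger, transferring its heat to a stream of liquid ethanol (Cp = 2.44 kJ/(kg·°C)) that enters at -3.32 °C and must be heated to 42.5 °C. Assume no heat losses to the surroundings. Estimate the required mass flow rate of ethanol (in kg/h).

ṁ_c = 1510 kg/h

Heat released by hot stream: Q = 863 × 1.04 × (312 − 124) = 168730 kJ/h
Energy balance on cold side (adiabatic exchanger): Q = ṁ_c·Cp_c·(T_c,out − T_c,in)
ṁ_c = 168730 / [2.44 × (42.5 − -3.32)] = 1509.2 kg/h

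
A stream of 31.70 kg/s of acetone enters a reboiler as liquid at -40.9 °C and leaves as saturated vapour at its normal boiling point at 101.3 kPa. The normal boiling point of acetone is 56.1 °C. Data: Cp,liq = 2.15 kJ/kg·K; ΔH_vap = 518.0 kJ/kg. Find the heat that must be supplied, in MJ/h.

Q = 82900 MJ/h

liquid -40.9→56.1 °C: 208.55 kJ/kg
vaporisation at 56.1 °C: 518 kJ/kg
Δh = 208.55 + 518 = 726.55 kJ/kg
Q = ṁ·Δh = 31.70 kg/s × 726.55 kJ/kg = 23032 kJ/s
|Q| = 23032 kW = 82914 MJ/h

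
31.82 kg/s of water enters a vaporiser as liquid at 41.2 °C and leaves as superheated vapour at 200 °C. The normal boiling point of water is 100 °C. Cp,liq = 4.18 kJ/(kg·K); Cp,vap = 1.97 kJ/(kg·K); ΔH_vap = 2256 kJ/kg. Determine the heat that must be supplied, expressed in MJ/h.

Q = 309000 MJ/h

liquid 41.2→100 °C: 245.78 kJ/kg
vaporisation at 100 °C: 2256 kJ/kg
vapour 100→200 °C: 197 kJ/kg
Δh = 245.78 + 2256 + 197 = 2698.8 kJ/kg
Q = ṁ·Δh = 31.82 kg/s × 2698.8 kJ/kg = 85875 kJ/s
|Q| = 85875 kW = 309150 MJ/h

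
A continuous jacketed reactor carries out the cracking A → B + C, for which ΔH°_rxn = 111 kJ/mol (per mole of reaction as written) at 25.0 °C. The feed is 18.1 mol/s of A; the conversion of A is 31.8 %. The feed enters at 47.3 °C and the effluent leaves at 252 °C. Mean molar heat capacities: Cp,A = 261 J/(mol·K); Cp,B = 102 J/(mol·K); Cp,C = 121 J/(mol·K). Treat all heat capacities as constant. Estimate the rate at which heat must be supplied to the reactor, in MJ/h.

Q_in = 5600 MJ/h

Extent of reaction ξ = 0.318 × 18.1 = 5.7558 mol/s
Reaction term: ξ·ΔH°_rxn = 5.7558 × 111 = 638.89 kJ/s
Sensible, feed 47.3→25 °C: -105.35 kJ/s
Outlet flows (mol/s): A 12.344, B 5.7558, C 5.7558
Sensible, products 25→252 °C: 1022.7 kJ/s
Q = ΔH = 1556.3 kJ/s = 1556.3 kW
Heat supplied = 5602.6 MJ/h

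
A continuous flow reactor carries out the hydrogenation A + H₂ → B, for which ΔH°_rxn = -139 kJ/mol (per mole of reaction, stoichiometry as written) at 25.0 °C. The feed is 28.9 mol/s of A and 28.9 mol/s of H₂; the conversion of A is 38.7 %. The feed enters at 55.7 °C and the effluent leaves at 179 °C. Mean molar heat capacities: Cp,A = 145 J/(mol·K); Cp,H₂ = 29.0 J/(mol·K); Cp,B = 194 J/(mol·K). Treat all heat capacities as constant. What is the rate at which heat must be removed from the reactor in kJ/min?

Extent of reaction ξ = 0.387 × 28.9 = 11.184 mol/s
Reaction term: ξ·ΔH°_rxn = 11.184 × -139 = -1554.6 kJ/s
Sensible, feed 55.7→25 °C: -154.38 kJ/s
Outlet flows (mol/s): A 17.716, H₂ 17.716, B 11.184
Sensible, products 25→179 °C: 808.85 kJ/s
Q = ΔH = -900.14 kJ/s = -900.14 kW
Heat removed = 54009 kJ/min

Q_out = 54000 kJ/min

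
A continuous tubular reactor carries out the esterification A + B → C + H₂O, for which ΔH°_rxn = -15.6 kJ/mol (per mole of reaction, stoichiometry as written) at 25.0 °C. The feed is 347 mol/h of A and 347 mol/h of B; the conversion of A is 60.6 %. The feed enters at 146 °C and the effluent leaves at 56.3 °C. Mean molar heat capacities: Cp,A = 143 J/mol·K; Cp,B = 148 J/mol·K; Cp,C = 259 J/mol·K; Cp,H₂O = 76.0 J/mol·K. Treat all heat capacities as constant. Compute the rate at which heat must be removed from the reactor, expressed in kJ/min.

Extent of reaction ξ = 0.606 × 347 = 210.28 mol/h
Reaction term: ξ·ΔH°_rxn = 210.28 × -15.6 = -3280.4 kJ/h
Sensible, feed 146→25 °C: -12218 kJ/h
Outlet flows (mol/h): A 136.72, B 136.72, C 210.28, H₂O 210.28
Sensible, products 25→56.3 °C: 3450.2 kJ/h
Q = ΔH = -12048 kJ/h = -3.3468 kW
Heat removed = 200.81 kJ/min

Q_out = 201 kJ/min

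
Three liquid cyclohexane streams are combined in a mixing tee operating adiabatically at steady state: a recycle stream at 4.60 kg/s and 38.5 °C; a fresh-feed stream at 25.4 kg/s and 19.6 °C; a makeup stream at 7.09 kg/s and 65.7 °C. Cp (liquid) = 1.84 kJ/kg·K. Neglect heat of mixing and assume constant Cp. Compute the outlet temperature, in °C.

Adiabatic, steady state ⇒ Σ ṁᵢCp,ᵢ(T_out − Tᵢ) = 0
T_out = Σ ṁᵢCp,ᵢTᵢ / Σ ṁᵢCp,ᵢ
      = 2099 / 68.246 = 30.756 °C

T_out = 30.8 °C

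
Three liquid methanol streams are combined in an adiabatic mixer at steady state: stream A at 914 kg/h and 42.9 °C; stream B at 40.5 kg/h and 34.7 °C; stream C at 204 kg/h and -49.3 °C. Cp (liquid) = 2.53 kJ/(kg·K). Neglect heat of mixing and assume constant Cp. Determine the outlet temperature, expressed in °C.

Adiabatic, steady state ⇒ Σ ṁᵢCp,ᵢ(T_out − Tᵢ) = 0
T_out = Σ ṁᵢCp,ᵢTᵢ / Σ ṁᵢCp,ᵢ
      = 77314 / 2931 = 26.378 °C

T_out = 26.4 °C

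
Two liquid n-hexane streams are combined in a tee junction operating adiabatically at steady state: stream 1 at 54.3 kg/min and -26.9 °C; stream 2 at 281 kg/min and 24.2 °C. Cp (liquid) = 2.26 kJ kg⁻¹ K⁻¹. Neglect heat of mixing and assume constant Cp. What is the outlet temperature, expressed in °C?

Adiabatic, steady state ⇒ Σ ṁᵢCp,ᵢ(T_out − Tᵢ) = 0
Σ ṁᵢCp,ᵢTᵢ = 54.3×2.26×-26.9 + 281×2.26×24.2 = 12067
Σ ṁᵢCp,ᵢ = 54.3×2.26 + 281×2.26 = 757.78
T_out = 12067 / 757.78 = 15.925 °C

T_out = 15.9 °C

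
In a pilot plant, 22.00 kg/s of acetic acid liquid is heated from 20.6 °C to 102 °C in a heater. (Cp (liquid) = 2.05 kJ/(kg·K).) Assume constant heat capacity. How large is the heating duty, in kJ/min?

Q = 220000 kJ/min

Q = ṁ·Cp·ΔT = 22.00 × 2.05 × (102 − 20.6) = 3671.1 kJ/s
Heating duty = 220270 kJ/min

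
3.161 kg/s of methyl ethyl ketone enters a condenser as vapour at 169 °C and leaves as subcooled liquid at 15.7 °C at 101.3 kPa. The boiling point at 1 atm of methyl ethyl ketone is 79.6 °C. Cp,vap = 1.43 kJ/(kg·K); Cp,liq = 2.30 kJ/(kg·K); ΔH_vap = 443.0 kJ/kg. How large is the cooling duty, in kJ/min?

vapour 169→79.6 °C: -127.84 kJ/kg
condensation at 79.6 °C: -443 kJ/kg
liquid 79.6→15.7 °C: -146.97 kJ/kg
Δh = -127.84 + -443 + -146.97 = -717.81 kJ/kg
Q = ṁ·Δh = 3.161 kg/s × -717.81 kJ/kg = -2269 kJ/s
|Q| = 2269 kW = 136140 kJ/min

Q_c = 136000 kJ/min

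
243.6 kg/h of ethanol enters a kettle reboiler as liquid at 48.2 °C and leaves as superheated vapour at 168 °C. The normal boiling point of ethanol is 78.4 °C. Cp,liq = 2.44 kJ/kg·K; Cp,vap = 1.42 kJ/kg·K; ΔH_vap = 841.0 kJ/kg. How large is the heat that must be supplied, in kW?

liquid 48.2→78.4 °C: 73.688 kJ/kg
vaporisation at 78.4 °C: 841 kJ/kg
vapour 78.4→168 °C: 127.23 kJ/kg
Δh = 73.688 + 841 + 127.23 = 1041.9 kJ/kg
Q = ṁ·Δh = 243.6 kg/h × 1041.9 kJ/kg = 253810 kJ/h
|Q| = 70.503 kW

Q = 70.5 kW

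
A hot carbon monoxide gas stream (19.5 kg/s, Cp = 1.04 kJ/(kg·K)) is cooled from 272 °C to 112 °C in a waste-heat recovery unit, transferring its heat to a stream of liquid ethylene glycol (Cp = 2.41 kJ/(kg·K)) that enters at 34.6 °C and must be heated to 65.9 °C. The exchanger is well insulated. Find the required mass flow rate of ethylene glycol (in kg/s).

Heat released by hot stream: Q = 19.5 × 1.04 × (272 − 112) = 3244.8 kJ/s
Energy balance on cold side (adiabatic exchanger): Q = ṁ_c·Cp_c·(T_c,out − T_c,in)
ṁ_c = 3244.8 / [2.41 × (65.9 − 34.6)] = 43.016 kg/s

ṁ_c = 43.0 kg/s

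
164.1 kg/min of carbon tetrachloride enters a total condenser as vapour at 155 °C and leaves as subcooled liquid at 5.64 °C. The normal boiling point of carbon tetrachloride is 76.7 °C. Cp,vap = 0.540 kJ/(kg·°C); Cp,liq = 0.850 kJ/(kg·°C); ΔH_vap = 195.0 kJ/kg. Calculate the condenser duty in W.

vapour 155→76.7 °C: -42.282 kJ/kg
condensation at 76.7 °C: -195 kJ/kg
liquid 76.7→5.64 °C: -60.401 kJ/kg
Δh = -42.282 + -195 + -60.401 = -297.68 kJ/kg
Q = ṁ·Δh = 164.1 kg/min × -297.68 kJ/kg = -48850 kJ/min
|Q| = 814.16 kW = 814160 W

Q_c = 814000 W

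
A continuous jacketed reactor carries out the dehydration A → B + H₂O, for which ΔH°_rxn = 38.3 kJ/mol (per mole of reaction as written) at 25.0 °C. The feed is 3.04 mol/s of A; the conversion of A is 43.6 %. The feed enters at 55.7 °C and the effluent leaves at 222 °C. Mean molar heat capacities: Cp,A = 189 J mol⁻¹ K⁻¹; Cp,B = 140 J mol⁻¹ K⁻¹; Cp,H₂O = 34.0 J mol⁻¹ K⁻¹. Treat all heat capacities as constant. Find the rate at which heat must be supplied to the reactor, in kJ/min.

Q_in = 8540 kJ/min

Extent of reaction ξ = 0.436 × 3.04 = 1.3254 mol/s
Reaction term: ξ·ΔH°_rxn = 1.3254 × 38.3 = 50.764 kJ/s
Sensible, feed 55.7→25 °C: -17.639 kJ/s
Outlet flows (mol/s): A 1.7146, B 1.3254, H₂O 1.3254
Sensible, products 25→222 °C: 109.27 kJ/s
Q = ΔH = 142.4 kJ/s = 142.4 kW
Heat supplied = 8543.8 kJ/min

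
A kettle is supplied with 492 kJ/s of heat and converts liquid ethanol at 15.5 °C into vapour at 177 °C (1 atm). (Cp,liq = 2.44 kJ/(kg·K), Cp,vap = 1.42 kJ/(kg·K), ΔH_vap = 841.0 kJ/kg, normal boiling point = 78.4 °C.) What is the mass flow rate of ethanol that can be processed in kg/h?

Δh = 2.44×(78.4−15.5) + 841.0 + 1.42×(177−78.4) = 1134.5 kJ/kg
Q = 492 kJ/s = 492 kJ/s = 1.7712e+06 kJ/h
ṁ = Q/Δh = 1.7712e+06 / 1134.5 = 1561.2 kg/h

ṁ = 1560 kg/h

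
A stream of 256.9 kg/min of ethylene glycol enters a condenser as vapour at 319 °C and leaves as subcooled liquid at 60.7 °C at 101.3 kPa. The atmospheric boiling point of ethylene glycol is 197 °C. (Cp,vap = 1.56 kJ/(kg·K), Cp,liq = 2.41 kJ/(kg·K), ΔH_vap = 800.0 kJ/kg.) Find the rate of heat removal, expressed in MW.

Q_c = 5.65 MW

vapour 319→197 °C: -190.32 kJ/kg
condensation at 197 °C: -800 kJ/kg
liquid 197→60.7 °C: -328.48 kJ/kg
Δh = -190.32 + -800 + -328.48 = -1318.8 kJ/kg
Q = ṁ·Δh = 256.9 kg/min × -1318.8 kJ/kg = -338800 kJ/min
|Q| = 5646.7 kW = 5.6467 MW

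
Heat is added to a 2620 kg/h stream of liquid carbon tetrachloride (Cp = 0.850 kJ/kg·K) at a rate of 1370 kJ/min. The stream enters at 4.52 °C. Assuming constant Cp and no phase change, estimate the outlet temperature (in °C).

Q = 1370 kJ/min = 82200 kJ/h
ΔT = Q/(ṁ·Cp) = 82200/(2620×0.850) = 36.911 K
T_out = 4.52 + 36.911 = 41.431 °C

T_out = 41.4 °C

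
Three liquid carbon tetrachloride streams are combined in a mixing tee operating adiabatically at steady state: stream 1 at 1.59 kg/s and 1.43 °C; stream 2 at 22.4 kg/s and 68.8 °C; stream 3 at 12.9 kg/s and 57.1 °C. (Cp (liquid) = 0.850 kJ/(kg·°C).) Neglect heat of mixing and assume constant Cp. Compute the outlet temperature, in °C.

No heat crosses the boundary, so H_out = H_in.
T_out = Σ ṁᵢCp,ᵢTᵢ / Σ ṁᵢCp,ᵢ
      = 1938 / 31.357 = 61.805 °C

T_out = 61.8 °C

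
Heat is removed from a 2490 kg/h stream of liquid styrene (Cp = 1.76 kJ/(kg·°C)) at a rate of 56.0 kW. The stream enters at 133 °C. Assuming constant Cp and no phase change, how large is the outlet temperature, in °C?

Q = 56.0 kW = 201600 kJ/h
ΔT = Q/(ṁ·Cp) = 201600/(2490×1.76) = 46.002 K
T_out = 133 − 46.002 = 86.998 °C

T_out = 87.0 °C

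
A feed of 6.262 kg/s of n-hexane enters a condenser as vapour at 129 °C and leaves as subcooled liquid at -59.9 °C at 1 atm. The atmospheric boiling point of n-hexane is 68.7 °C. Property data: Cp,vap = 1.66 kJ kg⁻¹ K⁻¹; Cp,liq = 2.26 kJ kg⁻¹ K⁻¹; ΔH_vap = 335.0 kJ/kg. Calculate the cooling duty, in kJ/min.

vapour 129→68.7 °C: -100.1 kJ/kg
condensation at 68.7 °C: -335 kJ/kg
liquid 68.7→-59.9 °C: -290.64 kJ/kg
Δh = -100.1 + -335 + -290.64 = -725.73 kJ/kg
Q = ṁ·Δh = 6.262 kg/s × -725.73 kJ/kg = -4544.5 kJ/s
|Q| = 4544.5 kW = 272670 kJ/min

Q_c = 273000 kJ/min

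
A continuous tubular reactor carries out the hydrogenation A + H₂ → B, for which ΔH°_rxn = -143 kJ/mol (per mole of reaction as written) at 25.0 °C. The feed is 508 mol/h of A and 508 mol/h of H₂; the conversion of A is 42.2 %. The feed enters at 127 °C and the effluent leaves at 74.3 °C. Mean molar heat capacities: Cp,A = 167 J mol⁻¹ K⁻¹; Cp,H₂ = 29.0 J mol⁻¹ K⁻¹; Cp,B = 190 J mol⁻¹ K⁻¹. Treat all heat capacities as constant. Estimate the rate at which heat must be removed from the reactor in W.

Q_out = 9990 W

Extent of reaction ξ = 0.422 × 508 = 214.38 mol/h
Reaction term: ξ·ΔH°_rxn = 214.38 × -143 = -30656 kJ/h
Sensible, feed 127→25 °C: -10156 kJ/h
Outlet flows (mol/h): A 293.62, H₂ 293.62, B 214.38
Sensible, products 25→74.3 °C: 4845.3 kJ/h
Q = ΔH = -35966 kJ/h = -9.9907 kW
Heat removed = 9990.7 W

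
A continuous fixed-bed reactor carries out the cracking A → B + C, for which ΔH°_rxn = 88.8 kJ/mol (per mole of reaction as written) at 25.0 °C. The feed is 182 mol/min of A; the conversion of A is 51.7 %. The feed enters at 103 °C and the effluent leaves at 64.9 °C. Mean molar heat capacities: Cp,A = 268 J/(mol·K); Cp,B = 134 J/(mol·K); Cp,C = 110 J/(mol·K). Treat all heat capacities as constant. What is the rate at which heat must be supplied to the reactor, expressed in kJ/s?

Extent of reaction ξ = 0.517 × 182 = 94.094 mol/min
Reaction term: ξ·ΔH°_rxn = 94.094 × 88.8 = 8355.5 kJ/min
Sensible, feed 103→25 °C: -3804.5 kJ/min
Outlet flows (mol/min): A 87.906, B 94.094, C 94.094
Sensible, products 25→64.9 °C: 1856.1 kJ/min
Q = ΔH = 6407.1 kJ/min = 106.78 kW
Heat supplied = 106.78 kJ/s

Q_in = 107 kJ/s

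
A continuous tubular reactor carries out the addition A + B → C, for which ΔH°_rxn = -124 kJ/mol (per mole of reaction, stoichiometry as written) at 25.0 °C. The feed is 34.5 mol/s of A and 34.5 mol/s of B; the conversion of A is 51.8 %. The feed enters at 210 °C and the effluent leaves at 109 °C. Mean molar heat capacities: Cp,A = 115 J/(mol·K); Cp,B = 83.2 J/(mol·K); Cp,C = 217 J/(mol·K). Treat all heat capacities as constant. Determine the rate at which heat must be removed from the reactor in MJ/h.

Extent of reaction ξ = 0.518 × 34.5 = 17.871 mol/s
Reaction term: ξ·ΔH°_rxn = 17.871 × -124 = -2216 kJ/s
Sensible, feed 210→25 °C: -1265 kJ/s
Outlet flows (mol/s): A 16.629, B 16.629, C 17.871
Sensible, products 25→109 °C: 602.61 kJ/s
Q = ΔH = -2878.4 kJ/s = -2878.4 kW
Heat removed = 10362 MJ/h

Q_out = 10400 MJ/h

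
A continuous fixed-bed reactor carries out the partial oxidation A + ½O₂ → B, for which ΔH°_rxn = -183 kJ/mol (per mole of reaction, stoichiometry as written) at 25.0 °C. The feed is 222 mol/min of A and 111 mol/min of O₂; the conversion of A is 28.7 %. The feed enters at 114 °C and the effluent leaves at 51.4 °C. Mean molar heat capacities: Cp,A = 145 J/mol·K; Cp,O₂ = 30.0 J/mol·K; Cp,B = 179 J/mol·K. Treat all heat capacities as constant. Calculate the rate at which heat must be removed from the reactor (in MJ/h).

Q_out = 831 MJ/h

Extent of reaction ξ = 0.287 × 222 = 63.714 mol/min
Reaction term: ξ·ΔH°_rxn = 63.714 × -183 = -11660 kJ/min
Sensible, feed 114→25 °C: -3161.3 kJ/min
Outlet flows (mol/min): A 158.29, O₂ 79.143, B 63.714
Sensible, products 25→51.4 °C: 969.69 kJ/min
Q = ΔH = -13851 kJ/min = -230.85 kW
Heat removed = 831.08 MJ/h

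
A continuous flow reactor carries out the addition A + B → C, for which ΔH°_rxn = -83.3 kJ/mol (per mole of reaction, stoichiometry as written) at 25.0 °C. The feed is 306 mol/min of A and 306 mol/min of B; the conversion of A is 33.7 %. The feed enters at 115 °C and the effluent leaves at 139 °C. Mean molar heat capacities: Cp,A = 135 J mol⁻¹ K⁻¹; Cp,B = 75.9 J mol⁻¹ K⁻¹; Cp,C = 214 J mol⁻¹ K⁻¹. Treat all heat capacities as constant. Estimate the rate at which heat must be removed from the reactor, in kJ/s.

Extent of reaction ξ = 0.337 × 306 = 103.12 mol/min
Reaction term: ξ·ΔH°_rxn = 103.12 × -83.3 = -8590.1 kJ/min
Sensible, feed 115→25 °C: -5808.2 kJ/min
Outlet flows (mol/min): A 202.88, B 202.88, C 103.12
Sensible, products 25→139 °C: 7393.5 kJ/min
Q = ΔH = -7004.8 kJ/min = -116.75 kW
Heat removed = 116.75 kJ/s

Q_out = 117 kJ/s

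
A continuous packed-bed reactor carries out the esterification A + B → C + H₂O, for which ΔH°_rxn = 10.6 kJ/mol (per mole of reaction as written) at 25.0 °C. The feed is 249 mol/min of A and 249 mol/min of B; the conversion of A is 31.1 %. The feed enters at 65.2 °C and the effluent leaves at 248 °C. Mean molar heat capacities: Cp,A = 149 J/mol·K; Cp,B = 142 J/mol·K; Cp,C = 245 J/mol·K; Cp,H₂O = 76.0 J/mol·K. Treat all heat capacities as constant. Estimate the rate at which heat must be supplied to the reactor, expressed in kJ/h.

Q_in = 875000 kJ/h

Extent of reaction ξ = 0.311 × 249 = 77.439 mol/min
Reaction term: ξ·ΔH°_rxn = 77.439 × 10.6 = 820.85 kJ/min
Sensible, feed 65.2→25 °C: -2912.9 kJ/min
Outlet flows (mol/min): A 171.56, B 171.56, C 77.439, H₂O 77.439
Sensible, products 25→248 °C: 16676 kJ/min
Q = ΔH = 14584 kJ/min = 243.07 kW
Heat supplied = 875070 kJ/h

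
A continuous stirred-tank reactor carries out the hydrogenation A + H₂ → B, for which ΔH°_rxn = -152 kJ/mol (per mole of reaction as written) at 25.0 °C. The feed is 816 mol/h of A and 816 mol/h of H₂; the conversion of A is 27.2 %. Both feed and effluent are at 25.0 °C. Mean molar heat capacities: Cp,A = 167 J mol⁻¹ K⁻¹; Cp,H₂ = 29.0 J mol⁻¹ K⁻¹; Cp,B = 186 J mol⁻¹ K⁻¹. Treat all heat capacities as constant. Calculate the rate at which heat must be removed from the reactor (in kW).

Extent of reaction ξ = 0.272 × 816 = 221.95 mol/h
Reaction term: ξ·ΔH°_rxn = 221.95 × -152 = -33737 kJ/h
Q = ΔH = -33737 kJ/h = -9.3713 kW
Heat removed = 9.3713 kW

Q_out = 9.37 kW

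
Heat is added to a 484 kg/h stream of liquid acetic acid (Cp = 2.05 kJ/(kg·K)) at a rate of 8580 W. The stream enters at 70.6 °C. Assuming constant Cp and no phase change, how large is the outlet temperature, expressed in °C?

Q = 8580 W = 30888 kJ/h
ΔT = Q/(ṁ·Cp) = 30888/(484×2.05) = 31.131 K
T_out = 70.6 + 31.131 = 101.73 °C

T_out = 102 °C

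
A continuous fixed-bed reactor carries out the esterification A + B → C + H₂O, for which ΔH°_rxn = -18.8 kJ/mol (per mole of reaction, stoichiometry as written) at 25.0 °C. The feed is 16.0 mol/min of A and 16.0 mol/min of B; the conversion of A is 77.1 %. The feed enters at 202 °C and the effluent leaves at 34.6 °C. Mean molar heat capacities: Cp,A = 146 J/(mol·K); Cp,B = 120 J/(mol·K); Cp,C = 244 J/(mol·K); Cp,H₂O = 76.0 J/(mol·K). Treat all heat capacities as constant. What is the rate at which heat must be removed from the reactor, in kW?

Q_out = 15.6 kW

Extent of reaction ξ = 0.771 × 16.0 = 12.336 mol/min
Reaction term: ξ·ΔH°_rxn = 12.336 × -18.8 = -231.92 kJ/min
Sensible, feed 202→25 °C: -753.31 kJ/min
Outlet flows (mol/min): A 3.664, B 3.664, C 12.336, H₂O 12.336
Sensible, products 25→34.6 °C: 47.253 kJ/min
Q = ΔH = -937.98 kJ/min = -15.633 kW
Heat removed = 15.633 kW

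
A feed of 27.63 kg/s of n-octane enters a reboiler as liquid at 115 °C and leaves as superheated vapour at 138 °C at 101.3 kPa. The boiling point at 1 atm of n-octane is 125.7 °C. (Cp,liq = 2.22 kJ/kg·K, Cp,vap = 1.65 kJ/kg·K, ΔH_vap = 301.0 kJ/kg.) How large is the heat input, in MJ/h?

liquid 115→125.7 °C: 23.754 kJ/kg
vaporisation at 125.7 °C: 301 kJ/kg
vapour 125.7→138 °C: 20.295 kJ/kg
Δh = 23.754 + 301 + 20.295 = 345.05 kJ/kg
Q = ṁ·Δh = 27.63 kg/s × 345.05 kJ/kg = 9533.7 kJ/s
|Q| = 9533.7 kW = 34321 MJ/h

Q = 34300 MJ/h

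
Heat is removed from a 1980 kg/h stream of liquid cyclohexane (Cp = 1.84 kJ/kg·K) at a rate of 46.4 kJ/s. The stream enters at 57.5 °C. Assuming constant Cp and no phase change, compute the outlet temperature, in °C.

Q = 46.4 kJ/s = 167040 kJ/h
ΔT = Q/(ṁ·Cp) = 167040/(1980×1.84) = 45.85 K
T_out = 57.5 − 45.85 = 11.65 °C

T_out = 11.7 °C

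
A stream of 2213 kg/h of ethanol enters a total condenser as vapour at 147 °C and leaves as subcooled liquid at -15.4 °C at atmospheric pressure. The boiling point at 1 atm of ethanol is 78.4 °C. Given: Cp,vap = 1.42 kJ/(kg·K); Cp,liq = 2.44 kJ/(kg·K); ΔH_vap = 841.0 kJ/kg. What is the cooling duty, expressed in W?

Q_c = 718000 W

vapour 147→78.4 °C: -97.412 kJ/kg
condensation at 78.4 °C: -841 kJ/kg
liquid 78.4→-15.4 °C: -228.87 kJ/kg
Δh = -97.412 + -841 + -228.87 = -1167.3 kJ/kg
Q = ṁ·Δh = 2213 kg/h × -1167.3 kJ/kg = -2.5832e+06 kJ/h
|Q| = 717.56 kW = 717560 W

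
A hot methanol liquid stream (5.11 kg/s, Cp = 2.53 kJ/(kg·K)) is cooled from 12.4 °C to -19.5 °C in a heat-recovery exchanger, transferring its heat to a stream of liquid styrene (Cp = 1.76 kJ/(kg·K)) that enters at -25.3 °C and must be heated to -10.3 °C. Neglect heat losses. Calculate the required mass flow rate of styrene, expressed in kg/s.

Heat released by hot stream: Q = 5.11 × 2.53 × (12.4 − -19.5) = 412.41 kJ/s
Energy balance on cold side (adiabatic exchanger): Q = ṁ_c·Cp_c·(T_c,out − T_c,in)
ṁ_c = 412.41 / [1.76 × (-10.3 − -25.3)] = 15.622 kg/s

ṁ_c = 15.6 kg/s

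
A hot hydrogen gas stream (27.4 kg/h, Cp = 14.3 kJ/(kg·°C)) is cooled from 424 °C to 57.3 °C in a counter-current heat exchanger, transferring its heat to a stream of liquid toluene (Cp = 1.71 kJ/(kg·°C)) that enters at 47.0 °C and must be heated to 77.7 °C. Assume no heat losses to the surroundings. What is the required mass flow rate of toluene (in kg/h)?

Heat released by hot stream: Q = 27.4 × 14.3 × (424 − 57.3) = 143680 kJ/h
Energy balance on cold side (adiabatic exchanger): Q = ṁ_c·Cp_c·(T_c,out − T_c,in)
ṁ_c = 143680 / [1.71 × (77.7 − 47.0)] = 2736.9 kg/h

ṁ_c = 2740 kg/h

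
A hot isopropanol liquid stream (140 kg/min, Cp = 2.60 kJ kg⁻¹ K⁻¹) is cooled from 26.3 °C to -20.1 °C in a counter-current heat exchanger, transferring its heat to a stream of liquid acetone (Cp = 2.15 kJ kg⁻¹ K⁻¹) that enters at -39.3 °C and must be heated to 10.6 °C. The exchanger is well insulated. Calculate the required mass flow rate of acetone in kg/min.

ṁ_c = 157 kg/min

Heat released by hot stream: Q = 140 × 2.60 × (26.3 − -20.1) = 16890 kJ/min
Energy balance on cold side (adiabatic exchanger): Q = ṁ_c·Cp_c·(T_c,out − T_c,in)
ṁ_c = 16890 / [2.15 × (10.6 − -39.3)] = 157.43 kg/min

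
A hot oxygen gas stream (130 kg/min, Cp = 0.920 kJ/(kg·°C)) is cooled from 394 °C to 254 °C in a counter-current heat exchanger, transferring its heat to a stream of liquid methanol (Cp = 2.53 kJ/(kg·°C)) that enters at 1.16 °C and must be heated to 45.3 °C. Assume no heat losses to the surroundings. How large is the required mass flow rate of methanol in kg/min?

Heat released by hot stream: Q = 130 × 0.920 × (394 − 254) = 16744 kJ/min
Energy balance on cold side (adiabatic exchanger): Q = ṁ_c·Cp_c·(T_c,out − T_c,in)
ṁ_c = 16744 / [2.53 × (45.3 − 1.16)] = 149.94 kg/min

ṁ_c = 150 kg/min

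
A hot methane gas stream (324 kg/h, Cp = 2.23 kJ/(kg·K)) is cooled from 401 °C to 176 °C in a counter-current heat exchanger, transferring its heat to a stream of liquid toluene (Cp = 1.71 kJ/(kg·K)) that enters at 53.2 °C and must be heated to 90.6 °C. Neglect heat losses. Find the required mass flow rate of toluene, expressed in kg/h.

Heat released by hot stream: Q = 324 × 2.23 × (401 − 176) = 162570 kJ/h
Energy balance on cold side (adiabatic exchanger): Q = ṁ_c·Cp_c·(T_c,out − T_c,in)
ṁ_c = 162570 / [1.71 × (90.6 − 53.2)] = 2541.9 kg/h

ṁ_c = 2540 kg/h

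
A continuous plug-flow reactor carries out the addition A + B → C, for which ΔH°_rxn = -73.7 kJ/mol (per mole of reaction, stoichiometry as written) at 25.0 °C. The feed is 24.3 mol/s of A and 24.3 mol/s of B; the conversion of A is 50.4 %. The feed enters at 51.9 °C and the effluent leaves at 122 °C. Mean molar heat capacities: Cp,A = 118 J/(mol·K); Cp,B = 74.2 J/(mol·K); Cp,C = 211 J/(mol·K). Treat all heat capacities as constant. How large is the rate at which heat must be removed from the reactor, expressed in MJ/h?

Extent of reaction ξ = 0.504 × 24.3 = 12.247 mol/s
Reaction term: ξ·ΔH°_rxn = 12.247 × -73.7 = -902.62 kJ/s
Sensible, feed 51.9→25 °C: -125.64 kJ/s
Outlet flows (mol/s): A 12.053, B 12.053, C 12.247
Sensible, products 25→122 °C: 475.37 kJ/s
Q = ΔH = -552.89 kJ/s = -552.89 kW
Heat removed = 1990.4 MJ/h

Q_out = 1990 MJ/h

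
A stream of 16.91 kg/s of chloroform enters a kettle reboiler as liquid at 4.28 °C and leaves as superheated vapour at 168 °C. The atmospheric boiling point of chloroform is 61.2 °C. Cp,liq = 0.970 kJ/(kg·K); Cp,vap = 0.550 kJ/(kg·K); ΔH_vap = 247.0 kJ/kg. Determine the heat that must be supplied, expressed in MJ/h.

liquid 4.28→61.2 °C: 55.212 kJ/kg
vaporisation at 61.2 °C: 247 kJ/kg
vapour 61.2→168 °C: 58.74 kJ/kg
Δh = 55.212 + 247 + 58.74 = 360.95 kJ/kg
Q = ṁ·Δh = 16.91 kg/s × 360.95 kJ/kg = 6103.7 kJ/s
|Q| = 6103.7 kW = 21973 MJ/h

Q = 22000 MJ/h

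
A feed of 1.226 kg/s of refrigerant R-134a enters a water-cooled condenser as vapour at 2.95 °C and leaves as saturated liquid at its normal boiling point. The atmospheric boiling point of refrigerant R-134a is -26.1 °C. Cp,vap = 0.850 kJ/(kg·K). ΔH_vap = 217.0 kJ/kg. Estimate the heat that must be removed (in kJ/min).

Q_c = 17800 kJ/min

vapour 2.95→-26.1 °C: -24.692 kJ/kg
condensation at -26.1 °C: -217 kJ/kg
Δh = -24.692 + -217 = -241.69 kJ/kg
Q = ṁ·Δh = 1.226 kg/s × -241.69 kJ/kg = -296.32 kJ/s
|Q| = 296.32 kW = 17779 kJ/min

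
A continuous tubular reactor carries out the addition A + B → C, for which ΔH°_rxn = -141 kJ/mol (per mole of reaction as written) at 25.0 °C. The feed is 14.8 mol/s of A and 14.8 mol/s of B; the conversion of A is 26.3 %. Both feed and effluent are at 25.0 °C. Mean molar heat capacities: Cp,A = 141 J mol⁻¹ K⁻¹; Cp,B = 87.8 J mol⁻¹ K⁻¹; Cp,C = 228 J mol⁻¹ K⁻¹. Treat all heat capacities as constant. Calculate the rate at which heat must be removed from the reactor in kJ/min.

Extent of reaction ξ = 0.263 × 14.8 = 3.8924 mol/s
Reaction term: ξ·ΔH°_rxn = 3.8924 × -141 = -548.83 kJ/s
Q = ΔH = -548.83 kJ/s = -548.83 kW
Heat removed = 32930 kJ/min

Q_out = 32900 kJ/min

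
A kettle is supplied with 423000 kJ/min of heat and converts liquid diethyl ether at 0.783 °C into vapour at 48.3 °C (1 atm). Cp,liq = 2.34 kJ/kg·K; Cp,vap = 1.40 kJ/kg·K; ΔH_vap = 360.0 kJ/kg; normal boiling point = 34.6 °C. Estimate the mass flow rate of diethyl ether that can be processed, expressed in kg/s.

ṁ = 15.4 kg/s

Δh = 2.34×(34.6−0.783) + 360.0 + 1.40×(48.3−34.6) = 458.31 kJ/kg
Q = 423000 kJ/min = 7050 kJ/s = 7050 kJ/s
ṁ = Q/Δh = 7050 / 458.31 = 15.383 kg/s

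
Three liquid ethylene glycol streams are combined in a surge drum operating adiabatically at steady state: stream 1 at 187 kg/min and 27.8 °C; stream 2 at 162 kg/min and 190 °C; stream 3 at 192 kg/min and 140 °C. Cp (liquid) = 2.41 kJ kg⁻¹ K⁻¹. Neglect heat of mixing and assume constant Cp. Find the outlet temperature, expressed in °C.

Adiabatic, steady state ⇒ Σ ṁᵢCp,ᵢ(T_out − Tᵢ) = 0
Σ ṁᵢCp,ᵢTᵢ = 187×2.41×27.8 + 162×2.41×190 + 192×2.41×140 = 151490
Σ ṁᵢCp,ᵢ = 187×2.41 + 162×2.41 + 192×2.41 = 1303.8
T_out = 151490 / 1303.8 = 116.19 °C

T_out = 116 °C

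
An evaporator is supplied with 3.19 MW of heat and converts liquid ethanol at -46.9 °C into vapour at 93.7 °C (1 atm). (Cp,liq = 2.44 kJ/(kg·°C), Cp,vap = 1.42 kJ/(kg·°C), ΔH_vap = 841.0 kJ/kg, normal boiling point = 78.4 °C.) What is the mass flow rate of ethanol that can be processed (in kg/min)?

Δh = 2.44×(78.4−-46.9) + 841.0 + 1.42×(93.7−78.4) = 1168.5 kJ/kg
Q = 3.19 MW = 3190 kJ/s = 191400 kJ/min
ṁ = Q/Δh = 191400 / 1168.5 = 163.81 kg/min

ṁ = 164 kg/min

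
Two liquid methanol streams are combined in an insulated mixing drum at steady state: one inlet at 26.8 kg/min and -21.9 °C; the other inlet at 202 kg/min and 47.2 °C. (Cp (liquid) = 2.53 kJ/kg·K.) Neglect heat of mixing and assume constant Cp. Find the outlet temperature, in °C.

T_out = 39.1 °C

Adiabatic, steady state ⇒ Σ ṁᵢCp,ᵢ(T_out − Tᵢ) = 0
Σ ṁᵢCp,ᵢTᵢ = 26.8×2.53×-21.9 + 202×2.53×47.2 = 22637
Σ ṁᵢCp,ᵢ = 26.8×2.53 + 202×2.53 = 578.86
T_out = 22637 / 578.86 = 39.106 °C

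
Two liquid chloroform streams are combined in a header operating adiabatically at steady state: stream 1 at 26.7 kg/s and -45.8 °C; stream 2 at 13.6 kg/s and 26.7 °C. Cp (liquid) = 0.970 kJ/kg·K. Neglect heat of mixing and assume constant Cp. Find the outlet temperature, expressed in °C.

T_out = -21.3 °C

No heat crosses the boundary, so H_out = H_in.
Σ ṁᵢCp,ᵢTᵢ = 26.7×0.970×-45.8 + 13.6×0.970×26.7 = -833.95
Σ ṁᵢCp,ᵢ = 26.7×0.970 + 13.6×0.970 = 39.091
T_out = -833.95 / 39.091 = -21.333 °C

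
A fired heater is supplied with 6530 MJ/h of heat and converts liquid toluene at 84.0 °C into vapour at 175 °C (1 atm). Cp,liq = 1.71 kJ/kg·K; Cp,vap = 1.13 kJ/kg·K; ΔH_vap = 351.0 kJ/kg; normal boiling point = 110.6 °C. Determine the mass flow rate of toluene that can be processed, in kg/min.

Δh = 1.71×(110.6−84.0) + 351.0 + 1.13×(175−110.6) = 469.26 kJ/kg
Q = 6530 MJ/h = 1813.9 kJ/s = 108830 kJ/min
ṁ = Q/Δh = 108830 / 469.26 = 231.93 kg/min

ṁ = 232 kg/min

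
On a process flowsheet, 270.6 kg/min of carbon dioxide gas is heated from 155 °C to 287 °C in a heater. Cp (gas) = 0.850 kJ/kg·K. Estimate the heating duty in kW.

Q = ṁ·Cp·ΔT = 270.6 × 0.850 × (287 − 155) = 30361 kJ/min
Converting: 30361 / 60 s = 506.02 kW

Q = 506 kW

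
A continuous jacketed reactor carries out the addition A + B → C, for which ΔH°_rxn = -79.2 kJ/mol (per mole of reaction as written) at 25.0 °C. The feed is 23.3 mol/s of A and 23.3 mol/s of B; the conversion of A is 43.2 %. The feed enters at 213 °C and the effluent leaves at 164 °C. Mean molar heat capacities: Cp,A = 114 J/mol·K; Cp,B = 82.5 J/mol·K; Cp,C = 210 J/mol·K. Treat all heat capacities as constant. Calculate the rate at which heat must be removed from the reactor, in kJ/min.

Extent of reaction ξ = 0.432 × 23.3 = 10.066 mol/s
Reaction term: ξ·ΔH°_rxn = 10.066 × -79.2 = -797.2 kJ/s
Sensible, feed 213→25 °C: -860.75 kJ/s
Outlet flows (mol/s): A 13.234, B 13.234, C 10.066
Sensible, products 25→164 °C: 655.29 kJ/s
Q = ΔH = -1002.7 kJ/s = -1002.7 kW
Heat removed = 60159 kJ/min

Q_out = 60200 kJ/min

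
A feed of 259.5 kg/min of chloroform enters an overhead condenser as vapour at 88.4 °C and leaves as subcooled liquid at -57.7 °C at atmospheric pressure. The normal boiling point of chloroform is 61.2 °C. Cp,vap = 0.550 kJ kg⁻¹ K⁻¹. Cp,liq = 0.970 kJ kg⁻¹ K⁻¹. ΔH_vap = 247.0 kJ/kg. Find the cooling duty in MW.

vapour 88.4→61.2 °C: -14.96 kJ/kg
condensation at 61.2 °C: -247 kJ/kg
liquid 61.2→-57.7 °C: -115.33 kJ/kg
Δh = -14.96 + -247 + -115.33 = -377.29 kJ/kg
Q = ṁ·Δh = 259.5 kg/min × -377.29 kJ/kg = -97908 kJ/min
|Q| = 1631.8 kW = 1.6318 MW

Q_c = 1.63 MW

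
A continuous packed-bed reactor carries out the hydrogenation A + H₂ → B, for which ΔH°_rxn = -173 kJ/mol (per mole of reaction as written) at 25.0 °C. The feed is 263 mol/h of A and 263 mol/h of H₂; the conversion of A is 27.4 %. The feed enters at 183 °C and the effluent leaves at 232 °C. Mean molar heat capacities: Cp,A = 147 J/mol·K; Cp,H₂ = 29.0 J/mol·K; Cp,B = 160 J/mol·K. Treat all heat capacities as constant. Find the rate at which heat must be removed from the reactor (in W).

Q_out = 2900 W

Extent of reaction ξ = 0.274 × 263 = 72.062 mol/h
Reaction term: ξ·ΔH°_rxn = 72.062 × -173 = -12467 kJ/h
Sensible, feed 183→25 °C: -7313.5 kJ/h
Outlet flows (mol/h): A 190.94, H₂ 190.94, B 72.062
Sensible, products 25→232 °C: 9342.9 kJ/h
Q = ΔH = -10437 kJ/h = -2.8992 kW
Heat removed = 2899.2 W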